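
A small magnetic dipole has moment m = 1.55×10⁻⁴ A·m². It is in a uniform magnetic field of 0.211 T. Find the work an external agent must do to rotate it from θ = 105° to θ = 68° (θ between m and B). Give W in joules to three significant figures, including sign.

W ≈ -2.07×10⁻⁵ J

W_ext = ΔU = −mB cosθ₂ + mB cosθ₁ = mB(cosθ₁ − cosθ₂).
W = (1.55×10⁻⁴)(0.211)·(cos105° − cos68°) = (3.270×10⁻⁵)·(-0.6334) = -2.072×10⁻⁵ J.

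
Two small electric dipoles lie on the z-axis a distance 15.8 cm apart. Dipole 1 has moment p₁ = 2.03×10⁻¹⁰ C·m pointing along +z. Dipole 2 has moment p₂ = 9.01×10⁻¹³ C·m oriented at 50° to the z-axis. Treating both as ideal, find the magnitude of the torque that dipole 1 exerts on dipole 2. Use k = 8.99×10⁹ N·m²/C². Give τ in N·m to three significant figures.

τ ≈ 6.39×10⁻¹⁰ N·m

The second dipole sits on the axis of the first, so the field there is axial: E₁ = 2kp₁/r³ along +z.
E₁ = 2(8.99×10⁹)(2.03×10⁻¹⁰)/(0.158)³ = 925.4 N/C.
Torque on the second dipole: τ = p₂ E₁ sinθ.
τ = (9.01×10⁻¹³)(925.4)·sin50° = 6.387×10⁻¹⁰ N·m.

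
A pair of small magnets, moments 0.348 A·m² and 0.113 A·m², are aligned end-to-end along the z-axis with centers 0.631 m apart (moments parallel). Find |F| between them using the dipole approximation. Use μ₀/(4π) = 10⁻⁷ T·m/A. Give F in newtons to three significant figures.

F ≈ 1.49×10⁻⁷ N

On-axis B of dipole 1: B = (μ₀/4π)·2m₁/r³. Force on dipole 2: F = m₂·dB/dr.
dB/dr = −(μ₀/4π)·6m₁/r⁴, so |F| = (μ₀/4π)·6m₁m₂/r⁴.
F = 6(10⁻⁷)(0.348)(0.113)/(0.631)⁴ = 1.488×10⁻⁷ N.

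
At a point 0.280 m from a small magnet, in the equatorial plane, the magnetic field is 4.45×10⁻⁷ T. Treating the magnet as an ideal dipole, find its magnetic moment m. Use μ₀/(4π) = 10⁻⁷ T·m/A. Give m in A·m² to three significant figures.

In the equatorial plane B = (μ₀/4π)·m/r³, so m = Br³·4π/(μ₀).
m = (4.45×10⁻⁷)·(0.280)³ / (10⁻⁷) = 0.09769 A·m².

m ≈ 0.0977 A·m²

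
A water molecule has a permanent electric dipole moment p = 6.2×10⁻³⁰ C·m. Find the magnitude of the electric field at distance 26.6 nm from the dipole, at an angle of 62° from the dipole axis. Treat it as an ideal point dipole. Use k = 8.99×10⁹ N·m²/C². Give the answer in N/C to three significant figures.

E ≈ 3820 N/C

At angle θ the dipole field magnitude is E = (kp/r³)·√(1 + 3cos²θ).
kp/r³ = (8.99×10⁹)(6.20×10⁻³⁰) / (2.66×10⁻⁸)³ = 2961 N/C.
√(1 + 3cos²62°) = √(1 + 3·0.2204) = √1.6612 ≈ 1.2889.
E ≈ 2961 × 1.289 = 3817 N/C.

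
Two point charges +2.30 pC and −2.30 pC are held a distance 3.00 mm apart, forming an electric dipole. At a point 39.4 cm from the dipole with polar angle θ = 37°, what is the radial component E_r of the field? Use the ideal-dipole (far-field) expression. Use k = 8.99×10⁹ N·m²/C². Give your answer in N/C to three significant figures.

E_r ≈ 0.00162 N/C

Dipole moment p = qd = (2.30×10⁻¹² C)(0.00300 m) = 6.90×10⁻¹⁵ C·m.
For a dipole, E_r = (2kp cosθ)/r³.
kp/r³ = (8.99×10⁹)(6.90×10⁻¹⁵)/(0.394)³ = 0.001014 N/C.
E_r = 2·0.001014·cos37° = 0.001620 N/C.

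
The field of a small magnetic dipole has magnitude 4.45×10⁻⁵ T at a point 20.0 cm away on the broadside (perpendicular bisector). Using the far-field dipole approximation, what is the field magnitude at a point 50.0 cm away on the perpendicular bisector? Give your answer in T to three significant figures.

B ≈ 2.85×10⁻⁶ T

Dipole fields scale as 1/r³ in the far field; the geometry is the same at both points.
B₂ = B₁ · (r₁/r₂)³ = 4.45×10⁻⁵ · (20.0/50.0)³.
(r₁/r₂)³ = (0.4)³ = 0.064.
B₂ ≈ 2.848×10⁻⁶ T.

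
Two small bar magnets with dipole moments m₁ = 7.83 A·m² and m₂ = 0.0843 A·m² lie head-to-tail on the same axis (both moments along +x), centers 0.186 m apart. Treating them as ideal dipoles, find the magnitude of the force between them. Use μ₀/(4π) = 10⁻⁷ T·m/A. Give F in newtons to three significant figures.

F ≈ 3.31×10⁻⁴ N

On-axis B of dipole 1: B = (μ₀/4π)·2m₁/r³. Force on dipole 2: F = m₂·dB/dr.
dB/dr = −(μ₀/4π)·6m₁/r⁴, so |F| = (μ₀/4π)·6m₁m₂/r⁴.
F = 6(10⁻⁷)(7.83)(0.0843)/(0.186)⁴ = 3.309×10⁻⁴ N.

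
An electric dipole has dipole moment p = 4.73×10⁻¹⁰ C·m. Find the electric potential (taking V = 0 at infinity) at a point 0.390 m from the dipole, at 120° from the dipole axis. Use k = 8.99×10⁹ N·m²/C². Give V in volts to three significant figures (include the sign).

V ≈ -14.0 V

The dipole potential is V = kp cosθ / r².
V = (8.99×10⁹)(4.73×10⁻¹⁰)·cos120° / (0.390)² = -13.98 V.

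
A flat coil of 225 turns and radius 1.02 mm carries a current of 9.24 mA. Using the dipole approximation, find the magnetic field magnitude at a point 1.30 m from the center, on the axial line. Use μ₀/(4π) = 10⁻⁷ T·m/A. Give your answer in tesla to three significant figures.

m = NIA = NIπa² = 225·(0.00924)·π·(0.00102)² = 6.795×10⁻⁶ A·m².
On axis B = (μ₀/4π)·2m/r³.
B = 2·(10⁻⁷)·(6.795×10⁻⁶) / (1.30)³ = 6.186×10⁻¹³ T.

B ≈ 6.19×10⁻¹³ T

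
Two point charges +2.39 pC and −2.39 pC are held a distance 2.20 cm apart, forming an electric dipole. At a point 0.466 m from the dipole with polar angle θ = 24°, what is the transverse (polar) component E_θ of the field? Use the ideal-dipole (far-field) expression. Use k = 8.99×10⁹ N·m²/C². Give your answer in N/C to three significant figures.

Dipole moment p = qd = (2.39×10⁻¹² C)(0.0220 m) = 5.258×10⁻¹⁴ C·m.
For a dipole, E_θ = (kp sinθ)/r³.
kp/r³ = (8.99×10⁹)(5.258×10⁻¹⁴)/(0.466)³ = 0.004671 N/C.
E_θ = 0.004671·sin24° = 0.001900 N/C.

E_θ ≈ 0.00190 N/C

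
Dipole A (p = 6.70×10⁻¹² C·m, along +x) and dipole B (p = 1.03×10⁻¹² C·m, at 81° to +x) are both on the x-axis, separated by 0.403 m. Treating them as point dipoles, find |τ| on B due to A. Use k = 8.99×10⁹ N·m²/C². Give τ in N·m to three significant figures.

The second dipole sits on the axis of the first, so the field there is axial: E₁ = 2kp₁/r³ along +x.
E₁ = 2(8.99×10⁹)(6.70×10⁻¹²)/(0.403)³ = 1.841 N/C.
Torque on the second dipole: τ = p₂ E₁ sinθ.
τ = (1.03×10⁻¹²)(1.841)·sin81° = 1.872×10⁻¹² N·m.

τ ≈ 1.87×10⁻¹² N·m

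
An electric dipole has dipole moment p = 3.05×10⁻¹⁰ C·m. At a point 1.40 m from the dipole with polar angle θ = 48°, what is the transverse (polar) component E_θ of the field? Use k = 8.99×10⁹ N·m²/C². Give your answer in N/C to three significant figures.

For a dipole, E_θ = (kp sinθ)/r³.
kp/r³ = (8.99×10⁹)(3.05×10⁻¹⁰)/(1.40)³ = 0.9993 N/C.
E_θ = 0.9993·sin48° = 0.7426 N/C.

E_θ ≈ 0.743 N/C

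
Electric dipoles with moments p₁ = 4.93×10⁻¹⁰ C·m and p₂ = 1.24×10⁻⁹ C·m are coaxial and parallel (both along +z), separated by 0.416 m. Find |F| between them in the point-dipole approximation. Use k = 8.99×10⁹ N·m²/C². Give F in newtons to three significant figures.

F ≈ 1.10×10⁻⁶ N

On-axis field of dipole 1 at distance r: E = 2kp₁/r³. Force on dipole 2 is F = p₂·dE/dr (gradient along axis).
dE/dr = −6kp₁/r⁴, so |F| = 6kp₁p₂/r⁴ (attractive for aligned moments).
F = 6(8.99×10⁹)(4.93×10⁻¹⁰)(1.24×10⁻⁹)/(0.416)⁴ = 1.101×10⁻⁶ N.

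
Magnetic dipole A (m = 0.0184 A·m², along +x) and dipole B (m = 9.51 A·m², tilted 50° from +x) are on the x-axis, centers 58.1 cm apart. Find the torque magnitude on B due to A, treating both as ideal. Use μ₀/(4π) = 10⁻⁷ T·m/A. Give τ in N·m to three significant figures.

Dipole B is on the axis of dipole A, so B₁ there is axial: B₁ = (μ₀/4π)·2m₁/r³ along +x.
B₁ = 2(10⁻⁷)(0.0184)/(0.581)³ = 1.876×10⁻⁸ T.
τ = m₂ B₁ sinθ.
τ = (9.51)(1.876×10⁻⁸)·sin50° = 1.367×10⁻⁷ N·m.

τ ≈ 1.37×10⁻⁷ N·m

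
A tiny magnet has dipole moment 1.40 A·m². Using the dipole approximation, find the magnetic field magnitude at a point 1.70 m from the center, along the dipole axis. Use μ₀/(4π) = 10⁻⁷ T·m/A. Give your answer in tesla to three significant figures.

B ≈ 5.70×10⁻⁸ T

On axis B = (μ₀/4π)·2m/r³.
B = 2·(10⁻⁷)·(1.40) / (1.70)³ = 5.699×10⁻⁸ T.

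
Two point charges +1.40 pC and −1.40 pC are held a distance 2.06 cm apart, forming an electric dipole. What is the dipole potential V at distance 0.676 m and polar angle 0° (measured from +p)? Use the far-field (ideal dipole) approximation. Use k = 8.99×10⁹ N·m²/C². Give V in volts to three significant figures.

V ≈ 5.67×10⁻⁴ V

Dipole moment p = qd = (1.40×10⁻¹² C)(0.0206 m) = 2.884×10⁻¹⁴ C·m.
The dipole potential is V = kp cosθ / r².
V = (8.99×10⁹)(2.884×10⁻¹⁴)·cos0° / (0.676)² = 5.674×10⁻⁴ V.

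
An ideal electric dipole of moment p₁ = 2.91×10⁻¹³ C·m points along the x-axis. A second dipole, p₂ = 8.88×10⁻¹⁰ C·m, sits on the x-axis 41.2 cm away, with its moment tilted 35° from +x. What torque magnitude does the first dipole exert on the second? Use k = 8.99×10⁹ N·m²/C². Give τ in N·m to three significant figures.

The second dipole sits on the axis of the first, so the field there is axial: E₁ = 2kp₁/r³ along +x.
E₁ = 2(8.99×10⁹)(2.91×10⁻¹³)/(0.412)³ = 0.07482 N/C.
Torque on the second dipole: τ = p₂ E₁ sinθ.
τ = (8.88×10⁻¹⁰)(0.07482)·sin35° = 3.811×10⁻¹¹ N·m.

τ ≈ 3.81×10⁻¹¹ N·m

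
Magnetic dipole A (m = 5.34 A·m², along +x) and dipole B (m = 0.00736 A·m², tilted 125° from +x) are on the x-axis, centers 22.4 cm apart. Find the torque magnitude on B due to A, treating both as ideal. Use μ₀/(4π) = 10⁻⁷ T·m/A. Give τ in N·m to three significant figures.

τ ≈ 5.73×10⁻⁷ N·m

Dipole B is on the axis of dipole A, so B₁ there is axial: B₁ = (μ₀/4π)·2m₁/r³ along +x.
B₁ = 2(10⁻⁷)(5.34)/(0.224)³ = 9.502×10⁻⁵ T.
τ = m₂ B₁ sinθ.
τ = (0.00736)(9.502×10⁻⁵)·sin125° = 5.729×10⁻⁷ N·m.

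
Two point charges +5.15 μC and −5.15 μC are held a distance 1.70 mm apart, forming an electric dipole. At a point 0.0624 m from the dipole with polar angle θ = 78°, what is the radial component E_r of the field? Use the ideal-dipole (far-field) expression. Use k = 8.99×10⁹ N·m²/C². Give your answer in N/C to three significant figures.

E_r ≈ 1.35×10⁵ N/C

Dipole moment p = qd = (5.15×10⁻⁶ C)(0.00170 m) = 8.755×10⁻⁹ C·m.
For a dipole, E_r = (2kp cosθ)/r³.
kp/r³ = (8.99×10⁹)(8.755×10⁻⁹)/(0.0624)³ = 3.239×10⁵ N/C.
E_r = 2·3.239×10⁵·cos78° = 1.347×10⁵ N/C.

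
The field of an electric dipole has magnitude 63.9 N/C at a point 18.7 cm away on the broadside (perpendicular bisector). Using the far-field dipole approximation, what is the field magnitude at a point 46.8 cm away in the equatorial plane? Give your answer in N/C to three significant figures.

E ≈ 4.08 N/C

Dipole fields scale as 1/r³ in the far field; the geometry is the same at both points.
E₂ = E₁ · (r₁/r₂)³ = 63.9 · (18.7/46.8)³.
(r₁/r₂)³ = (0.3996)³ = 0.0638.
E₂ ≈ 4.077 N/C.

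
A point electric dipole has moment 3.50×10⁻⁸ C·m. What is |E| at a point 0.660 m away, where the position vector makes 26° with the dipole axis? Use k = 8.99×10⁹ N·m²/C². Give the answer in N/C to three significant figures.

E ≈ 2030 N/C

At angle θ the dipole field magnitude is E = (kp/r³)·√(1 + 3cos²θ).
kp/r³ = (8.99×10⁹)(3.50×10⁻⁸) / (0.660)³ = 1094 N/C.
√(1 + 3cos²26°) = √(1 + 3·0.8078) = √3.4235 ≈ 1.8503.
E ≈ 1094 × 1.850 = 2025 N/C.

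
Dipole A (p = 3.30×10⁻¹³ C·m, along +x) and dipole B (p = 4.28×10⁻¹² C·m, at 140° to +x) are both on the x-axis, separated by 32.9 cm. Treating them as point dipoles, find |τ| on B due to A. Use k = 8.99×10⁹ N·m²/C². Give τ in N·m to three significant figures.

τ ≈ 4.58×10⁻¹³ N·m

The second dipole sits on the axis of the first, so the field there is axial: E₁ = 2kp₁/r³ along +x.
E₁ = 2(8.99×10⁹)(3.30×10⁻¹³)/(0.329)³ = 0.1666 N/C.
Torque on the second dipole: τ = p₂ E₁ sinθ.
τ = (4.28×10⁻¹²)(0.1666)·sin140° = 4.584×10⁻¹³ N·m.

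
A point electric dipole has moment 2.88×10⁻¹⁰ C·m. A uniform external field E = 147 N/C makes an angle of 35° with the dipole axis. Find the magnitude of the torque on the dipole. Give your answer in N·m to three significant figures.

Torque on an electric dipole: τ = pE sinθ.
τ = (2.88×10⁻¹⁰)(147)·sin35° = 2.428×10⁻⁸ N·m.

τ ≈ 2.43×10⁻⁸ N·m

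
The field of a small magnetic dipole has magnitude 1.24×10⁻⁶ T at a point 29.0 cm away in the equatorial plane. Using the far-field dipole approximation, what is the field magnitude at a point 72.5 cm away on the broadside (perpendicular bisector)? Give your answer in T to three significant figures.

Dipole fields scale as 1/r³ in the far field; the geometry is the same at both points.
B₂ = B₁ · (r₁/r₂)³ = 1.24×10⁻⁶ · (29.0/72.5)³.
(r₁/r₂)³ = (0.4)³ = 0.064.
B₂ ≈ 7.936×10⁻⁸ T.

B ≈ 7.94×10⁻⁸ T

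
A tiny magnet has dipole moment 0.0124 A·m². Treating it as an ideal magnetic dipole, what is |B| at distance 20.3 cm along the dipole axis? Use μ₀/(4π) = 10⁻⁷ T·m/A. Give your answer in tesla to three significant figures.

B ≈ 2.96×10⁻⁷ T

On axis B = (μ₀/4π)·2m/r³.
B = 2·(10⁻⁷)·(0.0124) / (0.203)³ = 2.965×10⁻⁷ T.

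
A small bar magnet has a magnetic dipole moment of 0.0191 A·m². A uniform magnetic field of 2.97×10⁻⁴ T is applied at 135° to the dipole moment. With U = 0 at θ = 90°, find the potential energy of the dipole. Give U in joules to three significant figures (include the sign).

U = −m·B = −mB cosθ.
U = −(0.0191)(2.97×10⁻⁴)·cos135° = 4.011×10⁻⁶ J.

U ≈ 4.01×10⁻⁶ J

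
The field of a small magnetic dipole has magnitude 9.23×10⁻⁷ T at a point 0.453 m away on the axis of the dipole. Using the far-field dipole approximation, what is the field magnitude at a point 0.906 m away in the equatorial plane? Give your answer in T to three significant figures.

B ≈ 5.77×10⁻⁸ T

Dipole fields scale as 1/r³ in the far field.
The axial field is twice the equatorial field at the same r, so the geometry factor is 1/2.
B₂ = B₁ · (1/2) · (r₁/r₂)³ = 9.23×10⁻⁷ · 0.5 · (0.453/0.906)³.
(r₁/r₂)³ = (0.5)³ = 0.125.
B₂ ≈ 5.769×10⁻⁸ T.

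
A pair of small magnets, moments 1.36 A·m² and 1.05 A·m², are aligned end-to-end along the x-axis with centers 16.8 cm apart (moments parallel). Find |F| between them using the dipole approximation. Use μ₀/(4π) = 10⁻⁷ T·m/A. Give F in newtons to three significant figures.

F ≈ 0.00108 N

On-axis B of dipole 1: B = (μ₀/4π)·2m₁/r³. Force on dipole 2: F = m₂·dB/dr.
dB/dr = −(μ₀/4π)·6m₁/r⁴, so |F| = (μ₀/4π)·6m₁m₂/r⁴.
F = 6(10⁻⁷)(1.36)(1.05)/(0.168)⁴ = 0.001076 N.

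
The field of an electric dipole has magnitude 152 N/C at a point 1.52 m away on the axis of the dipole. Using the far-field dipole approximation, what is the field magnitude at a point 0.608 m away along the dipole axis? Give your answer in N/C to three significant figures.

Dipole fields scale as 1/r³ in the far field; the geometry is the same at both points.
E₂ = E₁ · (r₁/r₂)³ = 152 · (1.52/0.608)³.
(r₁/r₂)³ = (2.5)³ = 15.62.
E₂ ≈ 2375 N/C.

E ≈ 2380 N/C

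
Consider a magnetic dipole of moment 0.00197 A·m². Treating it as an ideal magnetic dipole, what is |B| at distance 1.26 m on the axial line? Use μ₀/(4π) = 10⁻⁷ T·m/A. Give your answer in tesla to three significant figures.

On axis B = (μ₀/4π)·2m/r³.
B = 2·(10⁻⁷)·(0.00197) / (1.26)³ = 1.970×10⁻¹⁰ T.

B ≈ 1.97×10⁻¹⁰ T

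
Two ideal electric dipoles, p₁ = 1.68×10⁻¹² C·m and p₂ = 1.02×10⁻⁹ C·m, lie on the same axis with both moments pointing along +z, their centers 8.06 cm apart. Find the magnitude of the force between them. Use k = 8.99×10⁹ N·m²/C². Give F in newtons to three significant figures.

On-axis field of dipole 1 at distance r: E = 2kp₁/r³. Force on dipole 2 is F = p₂·dE/dr (gradient along axis).
dE/dr = −6kp₁/r⁴, so |F| = 6kp₁p₂/r⁴ (attractive for aligned moments).
F = 6(8.99×10⁹)(1.68×10⁻¹²)(1.02×10⁻⁹)/(0.0806)⁴ = 2.190×10⁻⁶ N.

F ≈ 2.19×10⁻⁶ N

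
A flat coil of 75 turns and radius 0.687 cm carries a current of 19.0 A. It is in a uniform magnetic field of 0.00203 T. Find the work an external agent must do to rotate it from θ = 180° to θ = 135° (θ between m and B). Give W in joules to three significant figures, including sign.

m = NIA = NIπa² = 75·(19.0)·π·(0.00687)² = 0.2113 A·m².
W_ext = ΔU = −mB cosθ₂ + mB cosθ₁ = mB(cosθ₁ − cosθ₂).
W = (0.2113)(0.00203)·(cos180° − cos135°) = (4.289×10⁻⁴)·(-0.2929) = -1.256×10⁻⁴ J.

W ≈ -1.26×10⁻⁴ J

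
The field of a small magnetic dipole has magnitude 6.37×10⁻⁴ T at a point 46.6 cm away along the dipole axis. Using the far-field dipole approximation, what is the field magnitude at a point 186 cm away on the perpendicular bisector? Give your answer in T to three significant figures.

Dipole fields scale as 1/r³ in the far field.
The axial field is twice the equatorial field at the same r, so the geometry factor is 1/2.
B₂ = B₁ · (1/2) · (r₁/r₂)³ = 6.37×10⁻⁴ · 0.5 · (46.6/186)³.
(r₁/r₂)³ = (0.2505)³ = 0.01573.
B₂ ≈ 5.009×10⁻⁶ T.

B ≈ 5.01×10⁻⁶ T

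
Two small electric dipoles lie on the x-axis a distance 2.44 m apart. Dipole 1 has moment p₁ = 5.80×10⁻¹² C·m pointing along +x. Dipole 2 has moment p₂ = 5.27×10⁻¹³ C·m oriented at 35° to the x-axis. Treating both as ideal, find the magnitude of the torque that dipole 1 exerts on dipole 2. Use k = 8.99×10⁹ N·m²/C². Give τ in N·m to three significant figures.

The second dipole sits on the axis of the first, so the field there is axial: E₁ = 2kp₁/r³ along +x.
E₁ = 2(8.99×10⁹)(5.80×10⁻¹²)/(2.44)³ = 0.007179 N/C.
Torque on the second dipole: τ = p₂ E₁ sinθ.
τ = (5.27×10⁻¹³)(0.007179)·sin35° = 2.170×10⁻¹⁵ N·m.

τ ≈ 2.17×10⁻¹⁵ N·m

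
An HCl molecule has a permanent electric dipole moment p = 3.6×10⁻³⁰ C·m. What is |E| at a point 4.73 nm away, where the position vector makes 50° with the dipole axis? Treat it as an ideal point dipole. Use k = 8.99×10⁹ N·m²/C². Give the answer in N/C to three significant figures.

At angle θ the dipole field magnitude is E = (kp/r³)·√(1 + 3cos²θ).
kp/r³ = (8.99×10⁹)(3.60×10⁻³⁰) / (4.73×10⁻⁹)³ = 3.058×10⁵ N/C.
√(1 + 3cos²50°) = √(1 + 3·0.4132) = √2.2395 ≈ 1.4965.
E ≈ 3.058×10⁵ × 1.497 = 4.577×10⁵ N/C.

E ≈ 4.58×10⁵ N/C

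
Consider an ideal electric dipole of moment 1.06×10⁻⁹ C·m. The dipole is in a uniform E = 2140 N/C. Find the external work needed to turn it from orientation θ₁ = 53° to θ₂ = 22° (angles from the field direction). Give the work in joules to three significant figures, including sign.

W ≈ -7.38×10⁻⁷ J

W_ext = ΔU = U(θ₂) − U(θ₁) = −pE cosθ₂ − (−pE cosθ₁) = pE(cosθ₁ − cosθ₂).
W = (1.06×10⁻⁹)(2140)·(cos53° − cos22°) = (2.268×10⁻⁶)·(-0.3254) = -7.381×10⁻⁷ J.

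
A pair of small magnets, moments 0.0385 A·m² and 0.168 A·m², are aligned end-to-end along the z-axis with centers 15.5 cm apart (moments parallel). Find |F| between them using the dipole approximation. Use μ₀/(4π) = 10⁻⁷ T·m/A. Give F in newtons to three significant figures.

On-axis B of dipole 1: B = (μ₀/4π)·2m₁/r³. Force on dipole 2: F = m₂·dB/dr.
dB/dr = −(μ₀/4π)·6m₁/r⁴, so |F| = (μ₀/4π)·6m₁m₂/r⁴.
F = 6(10⁻⁷)(0.0385)(0.168)/(0.155)⁴ = 6.723×10⁻⁶ N.

F ≈ 6.72×10⁻⁶ N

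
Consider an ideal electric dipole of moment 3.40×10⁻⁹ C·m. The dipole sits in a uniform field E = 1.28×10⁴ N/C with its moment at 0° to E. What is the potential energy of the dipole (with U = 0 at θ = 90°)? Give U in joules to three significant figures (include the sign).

U = −p·E = −pE cosθ.
U = −(3.40×10⁻⁹)(1.28×10⁴)·cos0° = -4.352×10⁻⁵ J.

U ≈ -4.35×10⁻⁵ J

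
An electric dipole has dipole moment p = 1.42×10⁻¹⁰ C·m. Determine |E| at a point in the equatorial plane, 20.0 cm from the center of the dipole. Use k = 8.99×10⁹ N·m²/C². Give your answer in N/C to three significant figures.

E ≈ 160 N/C

In the equatorial plane E = kp/r³.
E = (8.99×10⁹)(1.42×10⁻¹⁰) / (0.200)³ = 159.6 N/C.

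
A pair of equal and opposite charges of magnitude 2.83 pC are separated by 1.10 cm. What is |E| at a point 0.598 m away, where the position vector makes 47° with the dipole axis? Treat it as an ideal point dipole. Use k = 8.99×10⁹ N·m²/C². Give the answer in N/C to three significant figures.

E ≈ 0.00203 N/C

Dipole moment p = qd = (2.83×10⁻¹² C)(0.0110 m) = 3.113×10⁻¹⁴ C·m.
At angle θ the dipole field magnitude is E = (kp/r³)·√(1 + 3cos²θ).
kp/r³ = (8.99×10⁹)(3.113×10⁻¹⁴) / (0.598)³ = 0.001309 N/C.
√(1 + 3cos²47°) = √(1 + 3·0.4651) = √2.3954 ≈ 1.5477.
E ≈ 0.001309 × 1.548 = 0.002025 N/C.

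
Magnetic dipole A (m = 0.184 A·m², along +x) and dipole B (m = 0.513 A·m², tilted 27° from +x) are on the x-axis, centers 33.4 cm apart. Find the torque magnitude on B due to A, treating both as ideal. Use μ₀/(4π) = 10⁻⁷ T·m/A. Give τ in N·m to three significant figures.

Dipole B is on the axis of dipole A, so B₁ there is axial: B₁ = (μ₀/4π)·2m₁/r³ along +x.
B₁ = 2(10⁻⁷)(0.184)/(0.334)³ = 9.877×10⁻⁷ T.
τ = m₂ B₁ sinθ.
τ = (0.513)(9.877×10⁻⁷)·sin27° = 2.300×10⁻⁷ N·m.

τ ≈ 2.30×10⁻⁷ N·m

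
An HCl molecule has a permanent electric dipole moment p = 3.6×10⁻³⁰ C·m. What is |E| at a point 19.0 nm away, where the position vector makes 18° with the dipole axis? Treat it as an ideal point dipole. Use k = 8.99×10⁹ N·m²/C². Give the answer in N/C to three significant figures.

E ≈ 9090 N/C

At angle θ the dipole field magnitude is E = (kp/r³)·√(1 + 3cos²θ).
kp/r³ = (8.99×10⁹)(3.60×10⁻³⁰) / (1.90×10⁻⁸)³ = 4718 N/C.
√(1 + 3cos²18°) = √(1 + 3·0.9045) = √3.7135 ≈ 1.9271.
E ≈ 4718 × 1.927 = 9093 N/C.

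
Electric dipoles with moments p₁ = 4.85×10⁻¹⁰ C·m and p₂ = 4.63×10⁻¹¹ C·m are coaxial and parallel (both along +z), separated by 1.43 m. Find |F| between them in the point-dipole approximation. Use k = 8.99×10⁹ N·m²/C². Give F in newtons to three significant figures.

On-axis field of dipole 1 at distance r: E = 2kp₁/r³. Force on dipole 2 is F = p₂·dE/dr (gradient along axis).
dE/dr = −6kp₁/r⁴, so |F| = 6kp₁p₂/r⁴ (attractive for aligned moments).
F = 6(8.99×10⁹)(4.85×10⁻¹⁰)(4.63×10⁻¹¹)/(1.43)⁴ = 2.897×10⁻¹⁰ N.

F ≈ 2.90×10⁻¹⁰ N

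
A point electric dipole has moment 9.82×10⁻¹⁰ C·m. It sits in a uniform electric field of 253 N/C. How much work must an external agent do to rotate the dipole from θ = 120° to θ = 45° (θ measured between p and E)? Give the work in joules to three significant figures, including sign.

W ≈ -3.00×10⁻⁷ J

W_ext = ΔU = U(θ₂) − U(θ₁) = −pE cosθ₂ − (−pE cosθ₁) = pE(cosθ₁ − cosθ₂).
W = (9.82×10⁻¹⁰)(253)·(cos120° − cos45°) = (2.484×10⁻⁷)·(-1.2071) = -2.999×10⁻⁷ J.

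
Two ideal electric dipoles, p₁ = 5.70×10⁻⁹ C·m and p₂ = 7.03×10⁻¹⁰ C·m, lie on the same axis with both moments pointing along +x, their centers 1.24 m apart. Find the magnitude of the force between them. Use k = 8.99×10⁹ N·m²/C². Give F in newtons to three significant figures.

On-axis field of dipole 1 at distance r: E = 2kp₁/r³. Force on dipole 2 is F = p₂·dE/dr (gradient along axis).
dE/dr = −6kp₁/r⁴, so |F| = 6kp₁p₂/r⁴ (attractive for aligned moments).
F = 6(8.99×10⁹)(5.70×10⁻⁹)(7.03×10⁻¹⁰)/(1.24)⁴ = 9.142×10⁻⁸ N.

F ≈ 9.14×10⁻⁸ N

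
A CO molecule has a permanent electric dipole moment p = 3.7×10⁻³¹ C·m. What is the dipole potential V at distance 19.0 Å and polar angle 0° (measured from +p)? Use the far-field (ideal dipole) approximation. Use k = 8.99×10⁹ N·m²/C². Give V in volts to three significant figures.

The dipole potential is V = kp cosθ / r².
V = (8.99×10⁹)(3.70×10⁻³¹)·cos0° / (1.90×10⁻⁹)² = 9.214×10⁻⁴ V.

V ≈ 9.21×10⁻⁴ V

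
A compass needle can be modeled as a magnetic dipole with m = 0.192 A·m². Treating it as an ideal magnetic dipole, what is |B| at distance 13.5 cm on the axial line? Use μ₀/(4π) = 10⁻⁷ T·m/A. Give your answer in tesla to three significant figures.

On axis B = (μ₀/4π)·2m/r³.
B = 2·(10⁻⁷)·(0.192) / (0.135)³ = 1.561×10⁻⁵ T.

B ≈ 1.56×10⁻⁵ T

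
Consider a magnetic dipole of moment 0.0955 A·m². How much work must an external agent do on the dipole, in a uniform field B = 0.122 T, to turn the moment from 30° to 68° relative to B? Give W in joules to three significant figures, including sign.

W ≈ 0.00573 J

W_ext = ΔU = −mB cosθ₂ + mB cosθ₁ = mB(cosθ₁ − cosθ₂).
W = (0.0955)(0.122)·(cos30° − cos68°) = (0.01165)·(+0.4914) = 0.005726 J.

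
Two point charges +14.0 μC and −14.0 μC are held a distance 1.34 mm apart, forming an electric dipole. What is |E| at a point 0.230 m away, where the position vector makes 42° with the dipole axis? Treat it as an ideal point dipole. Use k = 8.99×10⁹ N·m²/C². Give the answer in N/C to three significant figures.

Dipole moment p = qd = (1.40×10⁻⁵ C)(0.00134 m) = 1.876×10⁻⁸ C·m.
At angle θ the dipole field magnitude is E = (kp/r³)·√(1 + 3cos²θ).
kp/r³ = (8.99×10⁹)(1.876×10⁻⁸) / (0.230)³ = 1.386×10⁴ N/C.
√(1 + 3cos²42°) = √(1 + 3·0.5523) = √2.6568 ≈ 1.6300.
E ≈ 1.386×10⁴ × 1.630 = 2.259×10⁴ N/C.

E ≈ 2.26×10⁴ N/C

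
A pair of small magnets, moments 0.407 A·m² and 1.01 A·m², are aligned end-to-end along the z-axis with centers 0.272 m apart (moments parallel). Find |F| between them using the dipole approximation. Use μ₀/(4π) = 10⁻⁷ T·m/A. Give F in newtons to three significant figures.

On-axis B of dipole 1: B = (μ₀/4π)·2m₁/r³. Force on dipole 2: F = m₂·dB/dr.
dB/dr = −(μ₀/4π)·6m₁/r⁴, so |F| = (μ₀/4π)·6m₁m₂/r⁴.
F = 6(10⁻⁷)(0.407)(1.01)/(0.272)⁴ = 4.506×10⁻⁵ N.

F ≈ 4.51×10⁻⁵ N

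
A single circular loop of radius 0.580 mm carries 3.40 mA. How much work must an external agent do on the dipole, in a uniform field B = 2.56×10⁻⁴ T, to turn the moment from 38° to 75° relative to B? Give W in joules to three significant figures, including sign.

W ≈ 4.87×10⁻¹³ J

Magnetic moment m = IA = Iπa² = (0.00340)·π·(5.80×10⁻⁴)² = 3.593×10⁻⁹ A·m².
W_ext = ΔU = −mB cosθ₂ + mB cosθ₁ = mB(cosθ₁ − cosθ₂).
W = (3.593×10⁻⁹)(2.56×10⁻⁴)·(cos38° − cos75°) = (9.198×10⁻¹³)·(+0.5292) = 4.868×10⁻¹³ J.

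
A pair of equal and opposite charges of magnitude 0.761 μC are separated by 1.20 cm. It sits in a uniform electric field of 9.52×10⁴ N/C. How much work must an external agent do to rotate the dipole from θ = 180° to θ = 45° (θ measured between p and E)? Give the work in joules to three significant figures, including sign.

Dipole moment p = qd = (7.61×10⁻⁷ C)(0.0120 m) = 9.132×10⁻⁹ C·m.
W_ext = ΔU = U(θ₂) − U(θ₁) = −pE cosθ₂ − (−pE cosθ₁) = pE(cosθ₁ − cosθ₂).
W = (9.132×10⁻⁹)(9.52×10⁴)·(cos180° − cos45°) = (8.694×10⁻⁴)·(-1.7071) = -0.001484 J.

W ≈ -0.00148 J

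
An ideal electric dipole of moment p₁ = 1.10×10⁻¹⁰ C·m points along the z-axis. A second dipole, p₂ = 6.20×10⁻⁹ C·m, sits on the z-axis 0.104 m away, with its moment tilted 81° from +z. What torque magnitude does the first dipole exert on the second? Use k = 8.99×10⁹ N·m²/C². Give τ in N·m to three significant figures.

τ ≈ 1.08×10⁻⁵ N·m

The second dipole sits on the axis of the first, so the field there is axial: E₁ = 2kp₁/r³ along +z.
E₁ = 2(8.99×10⁹)(1.10×10⁻¹⁰)/(0.104)³ = 1758 N/C.
Torque on the second dipole: τ = p₂ E₁ sinθ.
τ = (6.20×10⁻⁹)(1758)·sin81° = 1.077×10⁻⁵ N·m.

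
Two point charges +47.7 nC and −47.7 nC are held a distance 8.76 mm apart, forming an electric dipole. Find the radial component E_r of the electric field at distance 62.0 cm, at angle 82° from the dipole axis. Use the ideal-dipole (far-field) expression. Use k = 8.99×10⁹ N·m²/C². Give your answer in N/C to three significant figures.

Dipole moment p = qd = (4.77×10⁻⁸ C)(0.00876 m) = 4.179×10⁻¹⁰ C·m.
For a dipole, E_r = (2kp cosθ)/r³.
kp/r³ = (8.99×10⁹)(4.179×10⁻¹⁰)/(0.620)³ = 15.76 N/C.
E_r = 2·15.76·cos82° = 4.388 N/C.

E_r ≈ 4.39 N/C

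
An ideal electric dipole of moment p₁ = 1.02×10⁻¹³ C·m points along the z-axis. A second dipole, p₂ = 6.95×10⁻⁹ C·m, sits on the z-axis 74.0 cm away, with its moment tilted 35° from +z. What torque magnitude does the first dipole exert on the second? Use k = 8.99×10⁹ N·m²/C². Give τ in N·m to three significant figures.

The second dipole sits on the axis of the first, so the field there is axial: E₁ = 2kp₁/r³ along +z.
E₁ = 2(8.99×10⁹)(1.02×10⁻¹³)/(0.740)³ = 0.004526 N/C.
Torque on the second dipole: τ = p₂ E₁ sinθ.
τ = (6.95×10⁻⁹)(0.004526)·sin35° = 1.804×10⁻¹¹ N·m.

τ ≈ 1.80×10⁻¹¹ N·m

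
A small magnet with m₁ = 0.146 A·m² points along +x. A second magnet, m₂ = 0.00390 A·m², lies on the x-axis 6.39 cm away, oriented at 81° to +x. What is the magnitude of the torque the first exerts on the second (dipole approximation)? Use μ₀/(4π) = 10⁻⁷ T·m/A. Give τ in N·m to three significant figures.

Dipole B is on the axis of dipole A, so B₁ there is axial: B₁ = (μ₀/4π)·2m₁/r³ along +x.
B₁ = 2(10⁻⁷)(0.146)/(0.0639)³ = 1.119×10⁻⁴ T.
τ = m₂ B₁ sinθ.
τ = (0.00390)(1.119×10⁻⁴)·sin81° = 4.311×10⁻⁷ N·m.

τ ≈ 4.31×10⁻⁷ N·m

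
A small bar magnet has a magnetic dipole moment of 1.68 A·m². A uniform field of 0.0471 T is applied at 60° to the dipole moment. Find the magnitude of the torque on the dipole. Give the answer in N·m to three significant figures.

τ ≈ 0.0685 N·m

Torque on a magnetic dipole: τ = mB sinθ.
τ = (1.68)(0.0471)·sin60° = 0.06853 N·m.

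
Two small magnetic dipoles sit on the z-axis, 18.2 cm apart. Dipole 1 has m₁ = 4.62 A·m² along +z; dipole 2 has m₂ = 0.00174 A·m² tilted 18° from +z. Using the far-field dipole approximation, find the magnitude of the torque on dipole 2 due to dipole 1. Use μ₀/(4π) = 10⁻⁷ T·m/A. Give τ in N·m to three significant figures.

Dipole B is on the axis of dipole A, so B₁ there is axial: B₁ = (μ₀/4π)·2m₁/r³ along +z.
B₁ = 2(10⁻⁷)(4.62)/(0.182)³ = 1.533×10⁻⁴ T.
τ = m₂ B₁ sinθ.
τ = (0.00174)(1.533×10⁻⁴)·sin18° = 8.241×10⁻⁸ N·m.

τ ≈ 8.24×10⁻⁸ N·m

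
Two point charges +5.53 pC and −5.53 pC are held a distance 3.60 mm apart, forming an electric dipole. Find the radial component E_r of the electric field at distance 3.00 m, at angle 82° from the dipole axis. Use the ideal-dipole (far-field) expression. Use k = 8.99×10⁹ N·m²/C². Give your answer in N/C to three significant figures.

E_r ≈ 1.85×10⁻⁶ N/C

Dipole moment p = qd = (5.53×10⁻¹² C)(0.00360 m) = 1.991×10⁻¹⁴ C·m.
For a dipole, E_r = (2kp cosθ)/r³.
kp/r³ = (8.99×10⁹)(1.991×10⁻¹⁴)/(3.00)³ = 6.629×10⁻⁶ N/C.
E_r = 2·6.629×10⁻⁶·cos82° = 1.845×10⁻⁶ N/C.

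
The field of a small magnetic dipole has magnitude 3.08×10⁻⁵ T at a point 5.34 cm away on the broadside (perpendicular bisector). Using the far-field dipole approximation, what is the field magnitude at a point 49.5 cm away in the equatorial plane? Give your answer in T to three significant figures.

B ≈ 3.87×10⁻⁸ T

Dipole fields scale as 1/r³ in the far field; the geometry is the same at both points.
B₂ = B₁ · (r₁/r₂)³ = 3.08×10⁻⁵ · (5.34/49.5)³.
(r₁/r₂)³ = (0.1079)³ = 0.001255.
B₂ ≈ 3.867×10⁻⁸ T.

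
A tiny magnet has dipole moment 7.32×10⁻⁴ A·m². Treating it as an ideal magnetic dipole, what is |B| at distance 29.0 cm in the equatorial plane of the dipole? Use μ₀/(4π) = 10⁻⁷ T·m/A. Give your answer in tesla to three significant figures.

In the equatorial plane B = (μ₀/4π)·m/r³ (half the axial value).
B = (10⁻⁷)·(7.32×10⁻⁴) / (0.290)³ = 3.001×10⁻⁹ T.

B ≈ 3.00×10⁻⁹ T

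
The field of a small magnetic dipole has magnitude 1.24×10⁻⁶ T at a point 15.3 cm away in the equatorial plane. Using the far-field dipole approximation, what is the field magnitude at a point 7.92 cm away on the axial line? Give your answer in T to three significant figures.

Dipole fields scale as 1/r³ in the far field.
The axial field is twice the equatorial field at the same r, so the geometry factor is 2/1.
B₂ = B₁ · (2/1) · (r₁/r₂)³ = 1.24×10⁻⁶ · 2 · (15.3/7.92)³.
(r₁/r₂)³ = (1.932)³ = 7.209.
B₂ ≈ 1.788×10⁻⁵ T.

B ≈ 1.79×10⁻⁵ T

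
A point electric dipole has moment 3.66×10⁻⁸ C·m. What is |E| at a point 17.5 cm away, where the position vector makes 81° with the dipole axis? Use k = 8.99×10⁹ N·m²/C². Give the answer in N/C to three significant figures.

At angle θ the dipole field magnitude is E = (kp/r³)·√(1 + 3cos²θ).
kp/r³ = (8.99×10⁹)(3.66×10⁻⁸) / (0.175)³ = 6.139×10⁴ N/C.
√(1 + 3cos²81°) = √(1 + 3·0.0245) = √1.0734 ≈ 1.0361.
E ≈ 6.139×10⁴ × 1.036 = 6.361×10⁴ N/C.

E ≈ 6.36×10⁴ N/C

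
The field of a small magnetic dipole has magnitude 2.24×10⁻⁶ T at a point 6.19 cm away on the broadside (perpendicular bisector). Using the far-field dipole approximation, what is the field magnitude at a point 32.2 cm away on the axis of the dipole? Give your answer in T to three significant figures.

Dipole fields scale as 1/r³ in the far field.
The axial field is twice the equatorial field at the same r, so the geometry factor is 2/1.
B₂ = B₁ · (2/1) · (r₁/r₂)³ = 2.24×10⁻⁶ · 2 · (6.19/32.2)³.
(r₁/r₂)³ = (0.1922)³ = 0.007104.
B₂ ≈ 3.183×10⁻⁸ T.

B ≈ 3.18×10⁻⁸ T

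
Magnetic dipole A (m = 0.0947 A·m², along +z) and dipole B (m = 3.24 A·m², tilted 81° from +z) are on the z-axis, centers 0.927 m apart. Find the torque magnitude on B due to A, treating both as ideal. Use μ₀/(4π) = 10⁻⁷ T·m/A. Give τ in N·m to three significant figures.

Dipole B is on the axis of dipole A, so B₁ there is axial: B₁ = (μ₀/4π)·2m₁/r³ along +z.
B₁ = 2(10⁻⁷)(0.0947)/(0.927)³ = 2.378×10⁻⁸ T.
τ = m₂ B₁ sinθ.
τ = (3.24)(2.378×10⁻⁸)·sin81° = 7.609×10⁻⁸ N·m.

τ ≈ 7.61×10⁻⁸ N·m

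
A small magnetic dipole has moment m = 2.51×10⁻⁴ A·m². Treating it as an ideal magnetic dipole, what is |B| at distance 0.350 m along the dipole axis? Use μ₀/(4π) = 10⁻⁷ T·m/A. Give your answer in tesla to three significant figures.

On axis B = (μ₀/4π)·2m/r³.
B = 2·(10⁻⁷)·(2.51×10⁻⁴) / (0.350)³ = 1.171×10⁻⁹ T.

B ≈ 1.17×10⁻⁹ T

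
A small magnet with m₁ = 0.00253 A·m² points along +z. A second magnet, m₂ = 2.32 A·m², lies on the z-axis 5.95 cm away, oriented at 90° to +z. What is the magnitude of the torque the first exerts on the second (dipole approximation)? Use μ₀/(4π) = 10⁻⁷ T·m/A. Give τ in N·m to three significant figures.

τ ≈ 5.57×10⁻⁶ N·m

Dipole B is on the axis of dipole A, so B₁ there is axial: B₁ = (μ₀/4π)·2m₁/r³ along +z.
B₁ = 2(10⁻⁷)(0.00253)/(0.0595)³ = 2.402×10⁻⁶ T.
τ = m₂ B₁ sinθ.
τ = (2.32)(2.402×10⁻⁶)·sin90° = 5.573×10⁻⁶ N·m.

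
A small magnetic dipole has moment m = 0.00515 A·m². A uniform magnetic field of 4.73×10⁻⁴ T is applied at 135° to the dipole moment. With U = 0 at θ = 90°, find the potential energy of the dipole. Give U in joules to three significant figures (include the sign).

U ≈ 1.72×10⁻⁶ J

U = −m·B = −mB cosθ.
U = −(0.00515)(4.73×10⁻⁴)·cos135° = 1.722×10⁻⁶ J.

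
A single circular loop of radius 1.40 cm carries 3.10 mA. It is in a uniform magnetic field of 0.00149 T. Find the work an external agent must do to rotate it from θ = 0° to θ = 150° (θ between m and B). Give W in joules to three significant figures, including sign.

W ≈ 5.31×10⁻⁹ J

Magnetic moment m = IA = Iπa² = (0.00310)·π·(0.0140)² = 1.909×10⁻⁶ A·m².
W_ext = ΔU = −mB cosθ₂ + mB cosθ₁ = mB(cosθ₁ − cosθ₂).
W = (1.909×10⁻⁶)(0.00149)·(cos0° − cos150°) = (2.844×10⁻⁹)·(+1.8660) = 5.308×10⁻⁹ J.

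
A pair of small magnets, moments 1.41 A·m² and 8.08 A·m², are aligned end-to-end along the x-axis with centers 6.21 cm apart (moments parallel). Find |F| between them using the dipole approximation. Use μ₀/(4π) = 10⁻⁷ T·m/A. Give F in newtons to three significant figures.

F ≈ 0.460 N

On-axis B of dipole 1: B = (μ₀/4π)·2m₁/r³. Force on dipole 2: F = m₂·dB/dr.
dB/dr = −(μ₀/4π)·6m₁/r⁴, so |F| = (μ₀/4π)·6m₁m₂/r⁴.
F = 6(10⁻⁷)(1.41)(8.08)/(0.0621)⁴ = 0.4596 N.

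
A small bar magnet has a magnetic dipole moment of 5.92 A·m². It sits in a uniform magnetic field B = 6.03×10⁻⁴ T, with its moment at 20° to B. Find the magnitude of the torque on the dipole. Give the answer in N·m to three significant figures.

Torque on a magnetic dipole: τ = mB sinθ.
τ = (5.92)(6.03×10⁻⁴)·sin20° = 0.001221 N·m.

τ ≈ 0.00122 N·m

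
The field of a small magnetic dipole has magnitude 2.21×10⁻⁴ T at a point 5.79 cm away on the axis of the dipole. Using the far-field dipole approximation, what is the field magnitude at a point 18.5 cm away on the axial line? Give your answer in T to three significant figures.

B ≈ 6.78×10⁻⁶ T

Dipole fields scale as 1/r³ in the far field; the geometry is the same at both points.
B₂ = B₁ · (r₁/r₂)³ = 2.21×10⁻⁴ · (5.79/18.5)³.
(r₁/r₂)³ = (0.313)³ = 0.03066.
B₂ ≈ 6.775×10⁻⁶ T.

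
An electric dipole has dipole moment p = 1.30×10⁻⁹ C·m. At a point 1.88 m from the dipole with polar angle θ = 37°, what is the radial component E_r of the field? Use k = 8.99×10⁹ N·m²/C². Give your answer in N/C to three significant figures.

E_r ≈ 2.81 N/C

For a dipole, E_r = (2kp cosθ)/r³.
kp/r³ = (8.99×10⁹)(1.30×10⁻⁹)/(1.88)³ = 1.759 N/C.
E_r = 2·1.759·cos37° = 2.809 N/C.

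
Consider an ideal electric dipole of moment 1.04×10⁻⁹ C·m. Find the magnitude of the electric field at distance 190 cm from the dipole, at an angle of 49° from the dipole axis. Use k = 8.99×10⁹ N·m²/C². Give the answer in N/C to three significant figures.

E ≈ 2.06 N/C

At angle θ the dipole field magnitude is E = (kp/r³)·√(1 + 3cos²θ).
kp/r³ = (8.99×10⁹)(1.04×10⁻⁹) / (1.90)³ = 1.363 N/C.
√(1 + 3cos²49°) = √(1 + 3·0.4304) = √2.2912 ≈ 1.5137.
E ≈ 1.363 × 1.514 = 2.063 N/C.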